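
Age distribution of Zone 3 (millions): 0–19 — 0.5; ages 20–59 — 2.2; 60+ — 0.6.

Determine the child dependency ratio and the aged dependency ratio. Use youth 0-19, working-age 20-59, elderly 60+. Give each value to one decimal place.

Youth dependency ratio: 22.7
Old-age dependency ratio: 27.3

Youth dependency ratio = 0.5 / 2.2 × 100 = 22.7
Old-age dependency ratio = 0.6 / 2.2 × 100 = 27.3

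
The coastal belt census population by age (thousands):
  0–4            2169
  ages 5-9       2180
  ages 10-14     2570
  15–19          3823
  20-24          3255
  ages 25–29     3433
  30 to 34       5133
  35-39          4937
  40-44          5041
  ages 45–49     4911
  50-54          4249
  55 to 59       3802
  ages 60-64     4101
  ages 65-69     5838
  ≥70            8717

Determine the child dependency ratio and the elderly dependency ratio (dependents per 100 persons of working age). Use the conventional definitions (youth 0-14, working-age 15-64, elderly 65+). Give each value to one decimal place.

Youth dependency ratio: 16.2
Old-age dependency ratio: 34.1

0–14: 2169 + 2180 + 2570 = 6919
15–64: 3823 + 3255 + 3433 + 5133 + 4937 + 5041 + 4911 + 4249 + 3802 + 4101 = 42685
65+: 5838 + 8717 = 14555
Youth dependency ratio = 6919 / 42685 × 100 = 16.2
Old-age dependency ratio = 14555 / 42685 × 100 = 34.1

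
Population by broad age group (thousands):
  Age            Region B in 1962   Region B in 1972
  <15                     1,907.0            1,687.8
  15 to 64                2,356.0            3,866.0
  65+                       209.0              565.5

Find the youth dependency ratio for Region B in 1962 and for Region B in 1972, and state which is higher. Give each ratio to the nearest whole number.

Region B in 1962: 1,907.0 / 2,356.0 × 100 = 81
Region B in 1972: 1,687.8 / 3,866.0 × 100 = 44

Region B in 1962: 81
Region B in 1972: 44
Higher: Region B in 1962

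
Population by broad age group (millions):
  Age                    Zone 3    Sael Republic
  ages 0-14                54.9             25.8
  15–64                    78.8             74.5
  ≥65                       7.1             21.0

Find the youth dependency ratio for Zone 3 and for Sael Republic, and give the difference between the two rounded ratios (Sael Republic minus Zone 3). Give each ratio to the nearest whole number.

Zone 3: 54.9 / 78.8 × 100 = 70
Sael Republic: 25.8 / 74.5 × 100 = 35

Zone 3: 70
Sael Republic: 35
Difference: -35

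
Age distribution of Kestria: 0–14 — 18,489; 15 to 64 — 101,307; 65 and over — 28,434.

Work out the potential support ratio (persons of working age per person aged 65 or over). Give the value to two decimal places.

Potential support ratio: 3.56

Potential support ratio = 101,307 / 28,434 = 3.56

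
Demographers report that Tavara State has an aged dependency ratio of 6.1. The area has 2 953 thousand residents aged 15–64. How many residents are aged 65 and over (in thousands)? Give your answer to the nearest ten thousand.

Old-age dependency ratio = elderly / working-age × 100
6.1 = E / 2 953 × 100
⇒ 180

Aged 65 and over: 180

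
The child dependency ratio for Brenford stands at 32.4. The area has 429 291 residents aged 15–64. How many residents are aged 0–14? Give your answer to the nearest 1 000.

Aged 0–14: 139 000

Youth dependency ratio = youth / working-age × 100
32.4 = Y / 429 291 × 100
⇒ 139 000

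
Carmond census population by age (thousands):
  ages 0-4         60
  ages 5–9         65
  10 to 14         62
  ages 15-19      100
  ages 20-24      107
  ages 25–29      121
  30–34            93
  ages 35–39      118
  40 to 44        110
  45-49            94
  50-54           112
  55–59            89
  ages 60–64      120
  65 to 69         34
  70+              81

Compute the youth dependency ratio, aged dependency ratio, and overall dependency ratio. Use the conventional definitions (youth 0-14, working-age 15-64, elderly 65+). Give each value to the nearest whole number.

0–14: 60 + 65 + 62 = 187
15–64: 100 + 107 + 121 + 93 + 118 + 110 + 94 + 112 + 89 + 120 = 1 064
65+: 34 + 81 = 115
Youth dependency ratio = 187 / 1 064 × 100 = 18
Old-age dependency ratio = 115 / 1 064 × 100 = 11
Total dependency ratio = (187 + 115) / 1 064 × 100 = 302 / 1 064 × 100 = 28

Youth dependency ratio: 18
Old-age dependency ratio: 11
Total dependency ratio: 28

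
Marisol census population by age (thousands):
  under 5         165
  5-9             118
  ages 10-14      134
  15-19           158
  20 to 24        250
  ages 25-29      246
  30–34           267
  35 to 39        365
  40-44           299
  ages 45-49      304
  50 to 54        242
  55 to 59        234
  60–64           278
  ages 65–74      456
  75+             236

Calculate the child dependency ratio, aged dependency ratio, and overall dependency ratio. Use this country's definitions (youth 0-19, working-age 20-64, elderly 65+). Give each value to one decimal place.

Youth dependency ratio: 23.1
Old-age dependency ratio: 27.8
Total dependency ratio: 51.0

0–19: 165 + 118 + 134 + 158 = 575
20–64: 250 + 246 + 267 + 365 + 299 + 304 + 242 + 234 + 278 = 2 485
65+: 456 + 236 = 692
Youth dependency ratio = 575 / 2 485 × 100 = 23.1
Old-age dependency ratio = 692 / 2 485 × 100 = 27.8
Total dependency ratio = (575 + 692) / 2 485 × 100 = 1 267 / 2 485 × 100 = 51.0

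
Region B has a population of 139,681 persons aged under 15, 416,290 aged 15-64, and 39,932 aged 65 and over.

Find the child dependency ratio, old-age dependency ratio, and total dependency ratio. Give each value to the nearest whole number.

Youth dependency ratio: 34
Old-age dependency ratio: 10
Total dependency ratio: 43

Youth dependency ratio = 139,681 / 416,290 × 100 = 34
Old-age dependency ratio = 39,932 / 416,290 × 100 = 10
Total dependency ratio = (139,681 + 39,932) / 416,290 × 100 = 179,613 / 416,290 × 100 = 43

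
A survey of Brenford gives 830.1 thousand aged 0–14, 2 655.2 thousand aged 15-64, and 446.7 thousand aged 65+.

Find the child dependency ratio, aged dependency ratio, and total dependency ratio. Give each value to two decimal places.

Youth dependency ratio: 31.26
Old-age dependency ratio: 16.82
Total dependency ratio: 48.09

Youth dependency ratio = 830.1 / 2 655.2 × 100 = 31.26
Old-age dependency ratio = 446.7 / 2 655.2 × 100 = 16.82
Total dependency ratio = (830.1 + 446.7) / 2 655.2 × 100 = 1 276.8 / 2 655.2 × 100 = 48.09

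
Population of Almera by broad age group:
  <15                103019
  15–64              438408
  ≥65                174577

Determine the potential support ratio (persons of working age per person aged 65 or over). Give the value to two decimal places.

Potential support ratio: 2.51

Potential support ratio = 438408 / 174577 = 2.51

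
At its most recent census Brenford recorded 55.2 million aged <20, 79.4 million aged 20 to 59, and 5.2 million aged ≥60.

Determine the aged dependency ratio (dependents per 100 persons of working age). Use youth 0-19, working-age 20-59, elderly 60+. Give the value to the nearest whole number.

Old-age dependency ratio = 5.2 / 79.4 × 100 = 7

Old-age dependency ratio: 7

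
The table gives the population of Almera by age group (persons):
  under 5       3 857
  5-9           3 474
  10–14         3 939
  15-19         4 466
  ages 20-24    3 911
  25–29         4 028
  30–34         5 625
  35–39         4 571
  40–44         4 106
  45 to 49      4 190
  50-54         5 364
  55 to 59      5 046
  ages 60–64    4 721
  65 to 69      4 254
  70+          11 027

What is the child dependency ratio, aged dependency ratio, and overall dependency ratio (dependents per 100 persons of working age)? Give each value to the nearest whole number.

Youth dependency ratio: 24
Old-age dependency ratio: 33
Total dependency ratio: 58

0–14: 3 857 + 3 474 + 3 939 = 11 270
15–64: 4 466 + 3 911 + 4 028 + 5 625 + 4 571 + 4 106 + 4 190 + 5 364 + 5 046 + 4 721 = 46 028
65+: 4 254 + 11 027 = 15 281
Youth dependency ratio = 11 270 / 46 028 × 100 = 24
Old-age dependency ratio = 15 281 / 46 028 × 100 = 33
Total dependency ratio = (11 270 + 15 281) / 46 028 × 100 = 26 551 / 46 028 × 100 = 58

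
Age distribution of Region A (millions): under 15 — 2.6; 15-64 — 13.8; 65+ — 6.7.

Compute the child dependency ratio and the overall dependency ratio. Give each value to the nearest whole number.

Youth dependency ratio: 19
Total dependency ratio: 67

Youth dependency ratio = 2.6 / 13.8 × 100 = 19
Total dependency ratio = (2.6 + 6.7) / 13.8 × 100 = 9.3 / 13.8 × 100 = 67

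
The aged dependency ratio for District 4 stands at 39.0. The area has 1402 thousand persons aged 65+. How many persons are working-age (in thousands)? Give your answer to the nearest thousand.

Working-age: 3595

Old-age dependency ratio = elderly / working-age × 100
39.0 = 1402 / W × 100
⇒ 3595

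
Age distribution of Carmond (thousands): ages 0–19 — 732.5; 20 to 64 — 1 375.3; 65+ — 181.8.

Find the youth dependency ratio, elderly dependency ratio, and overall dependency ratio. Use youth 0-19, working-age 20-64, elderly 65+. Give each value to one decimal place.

Youth dependency ratio: 53.3
Old-age dependency ratio: 13.2
Total dependency ratio: 66.5

Youth dependency ratio = 732.5 / 1 375.3 × 100 = 53.3
Old-age dependency ratio = 181.8 / 1 375.3 × 100 = 13.2
Total dependency ratio = (732.5 + 181.8) / 1 375.3 × 100 = 914.3 / 1 375.3 × 100 = 66.5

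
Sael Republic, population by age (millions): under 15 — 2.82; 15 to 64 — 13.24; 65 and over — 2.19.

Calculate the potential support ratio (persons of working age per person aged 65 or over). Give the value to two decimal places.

Potential support ratio = 13.24 / 2.19 = 6.05

Potential support ratio: 6.05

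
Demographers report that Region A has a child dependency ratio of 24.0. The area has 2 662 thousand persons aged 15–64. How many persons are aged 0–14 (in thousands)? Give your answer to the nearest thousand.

Youth dependency ratio = youth / working-age × 100
24.0 = Y / 2 662 × 100
⇒ 639

Aged 0–14: 639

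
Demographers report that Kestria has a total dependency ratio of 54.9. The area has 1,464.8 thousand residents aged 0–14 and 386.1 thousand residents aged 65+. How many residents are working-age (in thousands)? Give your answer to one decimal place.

Total dependency ratio = (youth + elderly) / working-age × 100
54.9 = (1,464.8 + 386.1) / W × 100
⇒ 3,371.4

Working-age: 3,371.4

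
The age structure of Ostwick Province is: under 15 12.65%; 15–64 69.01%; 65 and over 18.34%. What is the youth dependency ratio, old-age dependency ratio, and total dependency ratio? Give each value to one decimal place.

Youth dependency ratio = 12.65 / 69.01 × 100 = 18.3
Old-age dependency ratio = 18.34 / 69.01 × 100 = 26.6
Total dependency ratio = (12.65 + 18.34) / 69.01 × 100 = 30.99 / 69.01 × 100 = 44.9

Youth dependency ratio: 18.3
Old-age dependency ratio: 26.6
Total dependency ratio: 44.9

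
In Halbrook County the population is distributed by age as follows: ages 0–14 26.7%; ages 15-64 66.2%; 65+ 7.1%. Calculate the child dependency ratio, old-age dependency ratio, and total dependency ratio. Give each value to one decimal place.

Youth dependency ratio: 40.3
Old-age dependency ratio: 10.7
Total dependency ratio: 51.1

Youth dependency ratio = 26.7 / 66.2 × 100 = 40.3
Old-age dependency ratio = 7.1 / 66.2 × 100 = 10.7
Total dependency ratio = (26.7 + 7.1) / 66.2 × 100 = 33.8 / 66.2 × 100 = 51.1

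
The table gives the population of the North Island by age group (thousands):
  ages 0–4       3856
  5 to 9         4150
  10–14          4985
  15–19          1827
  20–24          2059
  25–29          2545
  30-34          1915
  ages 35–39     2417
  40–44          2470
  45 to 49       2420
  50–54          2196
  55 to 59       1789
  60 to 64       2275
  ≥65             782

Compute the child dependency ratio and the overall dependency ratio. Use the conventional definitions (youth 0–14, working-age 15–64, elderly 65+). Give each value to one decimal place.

0–14: 3856 + 4150 + 4985 = 12991
15–64: 1827 + 2059 + 2545 + 1915 + 2417 + 2470 + 2420 + 2196 + 1789 + 2275 = 21913
65+: 782
Youth dependency ratio = 12991 / 21913 × 100 = 59.3
Total dependency ratio = (12991 + 782) / 21913 × 100 = 13773 / 21913 × 100 = 62.9

Youth dependency ratio: 59.3
Total dependency ratio: 62.9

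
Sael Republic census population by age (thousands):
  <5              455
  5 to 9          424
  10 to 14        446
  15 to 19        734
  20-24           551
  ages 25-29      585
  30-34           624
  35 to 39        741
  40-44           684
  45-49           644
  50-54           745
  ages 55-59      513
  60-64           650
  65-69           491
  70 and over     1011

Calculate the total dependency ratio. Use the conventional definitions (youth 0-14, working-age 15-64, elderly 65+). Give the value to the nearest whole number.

Total dependency ratio: 44

0–14: 455 + 424 + 446 = 1325
15–64: 734 + 551 + 585 + 624 + 741 + 684 + 644 + 745 + 513 + 650 = 6471
65+: 491 + 1011 = 1502
Total dependency ratio = (1325 + 1502) / 6471 × 100 = 2827 / 6471 × 100 = 44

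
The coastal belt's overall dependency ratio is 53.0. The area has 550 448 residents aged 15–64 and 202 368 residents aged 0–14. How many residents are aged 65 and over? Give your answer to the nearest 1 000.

Aged 65 and over: 89 000

Total dependency ratio = (youth + elderly) / working-age × 100
53.0 = (202 368 + E) / 550 448 × 100
⇒ 89 000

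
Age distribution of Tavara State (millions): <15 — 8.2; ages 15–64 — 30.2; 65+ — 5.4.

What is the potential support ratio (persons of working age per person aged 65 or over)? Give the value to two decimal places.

Potential support ratio = 30.2 / 5.4 = 5.59

Potential support ratio: 5.59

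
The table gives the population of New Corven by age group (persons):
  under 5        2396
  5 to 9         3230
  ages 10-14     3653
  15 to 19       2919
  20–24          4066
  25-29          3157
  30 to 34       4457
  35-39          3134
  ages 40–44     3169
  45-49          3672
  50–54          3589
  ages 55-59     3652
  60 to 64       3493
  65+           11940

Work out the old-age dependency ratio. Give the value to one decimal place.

Old-age dependency ratio: 33.8

0–14: 2396 + 3230 + 3653 = 9279
15–64: 2919 + 4066 + 3157 + 4457 + 3134 + 3169 + 3672 + 3589 + 3652 + 3493 = 35308
65+: 11940
Old-age dependency ratio = 11940 / 35308 × 100 = 33.8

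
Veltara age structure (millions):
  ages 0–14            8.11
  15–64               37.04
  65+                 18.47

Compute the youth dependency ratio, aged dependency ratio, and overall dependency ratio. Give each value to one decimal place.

Youth dependency ratio: 21.9
Old-age dependency ratio: 49.9
Total dependency ratio: 71.8

Youth dependency ratio = 8.11 / 37.04 × 100 = 21.9
Old-age dependency ratio = 18.47 / 37.04 × 100 = 49.9
Total dependency ratio = (8.11 + 18.47) / 37.04 × 100 = 26.58 / 37.04 × 100 = 71.8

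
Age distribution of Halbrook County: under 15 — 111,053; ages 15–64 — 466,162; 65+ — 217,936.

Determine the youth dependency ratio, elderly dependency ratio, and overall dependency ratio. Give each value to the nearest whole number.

Youth dependency ratio = 111,053 / 466,162 × 100 = 24
Old-age dependency ratio = 217,936 / 466,162 × 100 = 47
Total dependency ratio = (111,053 + 217,936) / 466,162 × 100 = 328,989 / 466,162 × 100 = 71

Youth dependency ratio: 24
Old-age dependency ratio: 47
Total dependency ratio: 71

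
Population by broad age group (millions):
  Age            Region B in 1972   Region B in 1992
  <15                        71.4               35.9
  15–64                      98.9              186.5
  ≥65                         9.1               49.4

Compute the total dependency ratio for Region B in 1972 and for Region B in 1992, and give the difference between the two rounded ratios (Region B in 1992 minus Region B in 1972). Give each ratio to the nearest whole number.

Region B in 1972: 81
Region B in 1992: 46
Difference: -35

Region B in 1972: (71.4 + 9.1) / 98.9 × 100 = 80.5 / 98.9 × 100 = 81
Region B in 1992: (35.9 + 49.4) / 186.5 × 100 = 85.3 / 186.5 × 100 = 46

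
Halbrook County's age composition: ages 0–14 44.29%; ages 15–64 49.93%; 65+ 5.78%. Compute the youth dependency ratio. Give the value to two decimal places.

Youth dependency ratio: 88.70

Youth dependency ratio = 44.29 / 49.93 × 100 = 88.70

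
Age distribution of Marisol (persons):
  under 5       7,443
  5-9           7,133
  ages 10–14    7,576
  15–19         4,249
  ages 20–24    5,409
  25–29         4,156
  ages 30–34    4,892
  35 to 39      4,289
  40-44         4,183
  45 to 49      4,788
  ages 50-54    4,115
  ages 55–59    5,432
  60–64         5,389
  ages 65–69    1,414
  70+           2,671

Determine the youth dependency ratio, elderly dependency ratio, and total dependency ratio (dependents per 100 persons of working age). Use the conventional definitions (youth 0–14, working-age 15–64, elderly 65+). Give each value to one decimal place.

0–14: 7,443 + 7,133 + 7,576 = 22,152
15–64: 4,249 + 5,409 + 4,156 + 4,892 + 4,289 + 4,183 + 4,788 + 4,115 + 5,432 + 5,389 = 46,902
65+: 1,414 + 2,671 = 4,085
Youth dependency ratio = 22,152 / 46,902 × 100 = 47.2
Old-age dependency ratio = 4,085 / 46,902 × 100 = 8.7
Total dependency ratio = (22,152 + 4,085) / 46,902 × 100 = 26,237 / 46,902 × 100 = 55.9

Youth dependency ratio: 47.2
Old-age dependency ratio: 8.7
Total dependency ratio: 55.9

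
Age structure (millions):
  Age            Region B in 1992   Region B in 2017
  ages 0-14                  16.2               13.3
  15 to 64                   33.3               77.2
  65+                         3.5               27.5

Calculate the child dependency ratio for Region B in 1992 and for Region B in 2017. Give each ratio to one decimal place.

Region B in 1992: 48.6
Region B in 2017: 17.2

Region B in 1992: 16.2 / 33.3 × 100 = 48.6
Region B in 2017: 13.3 / 77.2 × 100 = 17.2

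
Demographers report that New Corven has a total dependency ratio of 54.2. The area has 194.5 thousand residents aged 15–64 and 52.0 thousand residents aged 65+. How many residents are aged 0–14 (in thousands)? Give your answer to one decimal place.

Aged 0–14: 53.4

Total dependency ratio = (youth + elderly) / working-age × 100
54.2 = (Y + 52.0) / 194.5 × 100
⇒ 53.4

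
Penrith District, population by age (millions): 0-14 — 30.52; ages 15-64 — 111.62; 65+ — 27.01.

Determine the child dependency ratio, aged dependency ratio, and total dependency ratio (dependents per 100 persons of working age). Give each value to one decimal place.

Youth dependency ratio: 27.3
Old-age dependency ratio: 24.2
Total dependency ratio: 51.5

Youth dependency ratio = 30.52 / 111.62 × 100 = 27.3
Old-age dependency ratio = 27.01 / 111.62 × 100 = 24.2
Total dependency ratio = (30.52 + 27.01) / 111.62 × 100 = 57.53 / 111.62 × 100 = 51.5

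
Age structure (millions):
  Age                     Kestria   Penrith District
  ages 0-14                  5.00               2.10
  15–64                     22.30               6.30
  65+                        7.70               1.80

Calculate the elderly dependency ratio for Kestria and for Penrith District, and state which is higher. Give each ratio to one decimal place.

Kestria: 34.5
Penrith District: 28.6
Higher: Kestria

Kestria: 7.70 / 22.30 × 100 = 34.5
Penrith District: 1.80 / 6.30 × 100 = 28.6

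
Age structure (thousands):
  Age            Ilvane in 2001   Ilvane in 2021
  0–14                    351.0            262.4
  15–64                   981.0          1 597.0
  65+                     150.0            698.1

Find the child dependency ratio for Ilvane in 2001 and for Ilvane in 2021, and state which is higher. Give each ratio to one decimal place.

Ilvane in 2001: 35.8
Ilvane in 2021: 16.4
Higher: Ilvane in 2001

Ilvane in 2001: 351.0 / 981.0 × 100 = 35.8
Ilvane in 2021: 262.4 / 1 597.0 × 100 = 16.4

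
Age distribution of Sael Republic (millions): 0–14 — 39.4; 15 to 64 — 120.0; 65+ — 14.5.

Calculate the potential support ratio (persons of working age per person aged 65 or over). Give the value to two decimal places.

Potential support ratio: 8.28

Potential support ratio = 120.0 / 14.5 = 8.28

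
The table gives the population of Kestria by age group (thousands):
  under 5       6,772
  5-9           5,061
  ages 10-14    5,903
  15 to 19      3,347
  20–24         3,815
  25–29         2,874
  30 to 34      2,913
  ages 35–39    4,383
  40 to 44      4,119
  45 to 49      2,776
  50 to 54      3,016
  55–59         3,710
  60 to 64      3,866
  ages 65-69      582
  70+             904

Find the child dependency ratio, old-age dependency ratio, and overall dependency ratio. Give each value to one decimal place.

Youth dependency ratio: 50.9
Old-age dependency ratio: 4.3
Total dependency ratio: 55.2

0–14: 6,772 + 5,061 + 5,903 = 17,736
15–64: 3,347 + 3,815 + 2,874 + 2,913 + 4,383 + 4,119 + 2,776 + 3,016 + 3,710 + 3,866 = 34,819
65+: 582 + 904 = 1,486
Youth dependency ratio = 17,736 / 34,819 × 100 = 50.9
Old-age dependency ratio = 1,486 / 34,819 × 100 = 4.3
Total dependency ratio = (17,736 + 1,486) / 34,819 × 100 = 19,222 / 34,819 × 100 = 55.2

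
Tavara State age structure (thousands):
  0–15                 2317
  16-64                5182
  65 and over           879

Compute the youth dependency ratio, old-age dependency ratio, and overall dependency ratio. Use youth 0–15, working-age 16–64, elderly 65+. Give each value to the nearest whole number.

Youth dependency ratio: 45
Old-age dependency ratio: 17
Total dependency ratio: 62

Youth dependency ratio = 2317 / 5182 × 100 = 45
Old-age dependency ratio = 879 / 5182 × 100 = 17
Total dependency ratio = (2317 + 879) / 5182 × 100 = 3196 / 5182 × 100 = 62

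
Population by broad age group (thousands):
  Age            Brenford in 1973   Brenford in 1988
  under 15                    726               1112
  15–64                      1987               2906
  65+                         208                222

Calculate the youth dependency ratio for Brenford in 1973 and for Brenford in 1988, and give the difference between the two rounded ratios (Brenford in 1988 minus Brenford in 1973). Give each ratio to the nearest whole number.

Brenford in 1973: 37
Brenford in 1988: 38
Difference: +1

Brenford in 1973: 726 / 1987 × 100 = 37
Brenford in 1988: 1112 / 2906 × 100 = 38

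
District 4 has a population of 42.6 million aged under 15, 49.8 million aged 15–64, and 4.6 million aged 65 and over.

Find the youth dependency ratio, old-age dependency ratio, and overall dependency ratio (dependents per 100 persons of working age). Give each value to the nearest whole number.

Youth dependency ratio: 86
Old-age dependency ratio: 9
Total dependency ratio: 95

Youth dependency ratio = 42.6 / 49.8 × 100 = 86
Old-age dependency ratio = 4.6 / 49.8 × 100 = 9
Total dependency ratio = (42.6 + 4.6) / 49.8 × 100 = 47.2 / 49.8 × 100 = 95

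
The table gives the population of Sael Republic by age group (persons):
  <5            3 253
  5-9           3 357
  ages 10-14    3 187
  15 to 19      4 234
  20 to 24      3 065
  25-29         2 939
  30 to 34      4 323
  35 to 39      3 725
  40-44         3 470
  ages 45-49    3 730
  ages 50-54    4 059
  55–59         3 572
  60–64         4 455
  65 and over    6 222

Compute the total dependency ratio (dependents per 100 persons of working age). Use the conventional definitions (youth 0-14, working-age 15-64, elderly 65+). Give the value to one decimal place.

Total dependency ratio: 42.6

0–14: 3 253 + 3 357 + 3 187 = 9 797
15–64: 4 234 + 3 065 + 2 939 + 4 323 + 3 725 + 3 470 + 3 730 + 4 059 + 3 572 + 4 455 = 37 572
65+: 6 222
Total dependency ratio = (9 797 + 6 222) / 37 572 × 100 = 16 019 / 37 572 × 100 = 42.6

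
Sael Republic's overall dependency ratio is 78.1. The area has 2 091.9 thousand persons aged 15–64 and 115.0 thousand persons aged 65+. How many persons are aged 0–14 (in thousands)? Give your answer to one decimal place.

Total dependency ratio = (youth + elderly) / working-age × 100
78.1 = (Y + 115.0) / 2 091.9 × 100
⇒ 1 518.8

Aged 0–14: 1 518.8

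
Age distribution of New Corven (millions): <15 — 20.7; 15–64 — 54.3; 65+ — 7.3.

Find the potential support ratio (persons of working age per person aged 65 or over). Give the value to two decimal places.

Potential support ratio: 7.44

Potential support ratio = 54.3 / 7.3 = 7.44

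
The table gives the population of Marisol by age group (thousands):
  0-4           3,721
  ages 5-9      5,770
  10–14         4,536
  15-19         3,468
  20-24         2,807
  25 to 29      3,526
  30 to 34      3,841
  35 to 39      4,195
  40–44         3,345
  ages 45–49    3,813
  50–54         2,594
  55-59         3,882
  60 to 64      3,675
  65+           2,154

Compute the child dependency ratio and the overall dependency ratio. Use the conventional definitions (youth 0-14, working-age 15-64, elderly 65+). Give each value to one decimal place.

Youth dependency ratio: 39.9
Total dependency ratio: 46.0

0–14: 3,721 + 5,770 + 4,536 = 14,027
15–64: 3,468 + 2,807 + 3,526 + 3,841 + 4,195 + 3,345 + 3,813 + 2,594 + 3,882 + 3,675 = 35,146
65+: 2,154
Youth dependency ratio = 14,027 / 35,146 × 100 = 39.9
Total dependency ratio = (14,027 + 2,154) / 35,146 × 100 = 16,181 / 35,146 × 100 = 46.0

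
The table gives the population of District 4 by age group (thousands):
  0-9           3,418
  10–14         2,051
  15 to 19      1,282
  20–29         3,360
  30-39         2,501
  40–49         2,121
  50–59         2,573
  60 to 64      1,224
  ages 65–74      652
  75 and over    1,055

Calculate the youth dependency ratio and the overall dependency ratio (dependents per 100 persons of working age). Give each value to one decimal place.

Youth dependency ratio: 41.9
Total dependency ratio: 54.9

0–14: 3,418 + 2,051 = 5,469
15–64: 1,282 + 3,360 + 2,501 + 2,121 + 2,573 + 1,224 = 13,061
65+: 652 + 1,055 = 1,707
Youth dependency ratio = 5,469 / 13,061 × 100 = 41.9
Total dependency ratio = (5,469 + 1,707) / 13,061 × 100 = 7,176 / 13,061 × 100 = 54.9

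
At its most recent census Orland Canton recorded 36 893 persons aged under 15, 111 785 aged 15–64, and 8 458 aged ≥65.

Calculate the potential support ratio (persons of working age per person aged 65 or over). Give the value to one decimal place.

Potential support ratio: 13.2

Potential support ratio = 111 785 / 8 458 = 13.2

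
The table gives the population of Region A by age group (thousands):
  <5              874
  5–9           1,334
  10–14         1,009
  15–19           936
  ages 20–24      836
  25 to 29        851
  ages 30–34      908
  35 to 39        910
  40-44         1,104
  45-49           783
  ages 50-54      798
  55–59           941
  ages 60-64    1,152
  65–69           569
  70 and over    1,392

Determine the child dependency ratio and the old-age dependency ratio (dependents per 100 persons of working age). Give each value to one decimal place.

Youth dependency ratio: 34.9
Old-age dependency ratio: 21.3

0–14: 874 + 1,334 + 1,009 = 3,217
15–64: 936 + 836 + 851 + 908 + 910 + 1,104 + 783 + 798 + 941 + 1,152 = 9,219
65+: 569 + 1,392 = 1,961
Youth dependency ratio = 3,217 / 9,219 × 100 = 34.9
Old-age dependency ratio = 1,961 / 9,219 × 100 = 21.3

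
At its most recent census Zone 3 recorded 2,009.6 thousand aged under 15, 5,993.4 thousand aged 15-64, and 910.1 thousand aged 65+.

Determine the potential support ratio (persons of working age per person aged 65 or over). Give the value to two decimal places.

Potential support ratio: 6.59

Potential support ratio = 5,993.4 / 910.1 = 6.59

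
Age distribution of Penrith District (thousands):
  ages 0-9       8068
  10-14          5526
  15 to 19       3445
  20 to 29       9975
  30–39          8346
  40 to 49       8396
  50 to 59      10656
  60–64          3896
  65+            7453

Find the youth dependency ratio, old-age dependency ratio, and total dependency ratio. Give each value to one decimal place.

0–14: 8068 + 5526 = 13594
15–64: 3445 + 9975 + 8346 + 8396 + 10656 + 3896 = 44714
65+: 7453
Youth dependency ratio = 13594 / 44714 × 100 = 30.4
Old-age dependency ratio = 7453 / 44714 × 100 = 16.7
Total dependency ratio = (13594 + 7453) / 44714 × 100 = 21047 / 44714 × 100 = 47.1

Youth dependency ratio: 30.4
Old-age dependency ratio: 16.7
Total dependency ratio: 47.1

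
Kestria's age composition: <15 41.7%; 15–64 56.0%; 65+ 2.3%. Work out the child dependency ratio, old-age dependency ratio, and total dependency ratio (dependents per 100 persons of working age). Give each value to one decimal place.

Youth dependency ratio = 41.7 / 56.0 × 100 = 74.5
Old-age dependency ratio = 2.3 / 56.0 × 100 = 4.1
Total dependency ratio = (41.7 + 2.3) / 56.0 × 100 = 44.0 / 56.0 × 100 = 78.6

Youth dependency ratio: 74.5
Old-age dependency ratio: 4.1
Total dependency ratio: 78.6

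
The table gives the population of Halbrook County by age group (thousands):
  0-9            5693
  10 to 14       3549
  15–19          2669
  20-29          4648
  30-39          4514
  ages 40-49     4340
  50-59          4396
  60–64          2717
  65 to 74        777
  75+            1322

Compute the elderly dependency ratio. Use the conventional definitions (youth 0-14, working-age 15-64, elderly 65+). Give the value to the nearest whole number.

0–14: 5693 + 3549 = 9242
15–64: 2669 + 4648 + 4514 + 4340 + 4396 + 2717 = 23284
65+: 777 + 1322 = 2099
Old-age dependency ratio = 2099 / 23284 × 100 = 9

Old-age dependency ratio: 9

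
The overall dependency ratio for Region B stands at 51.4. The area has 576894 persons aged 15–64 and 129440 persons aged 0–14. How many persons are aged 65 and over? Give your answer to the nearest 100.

Total dependency ratio = (youth + elderly) / working-age × 100
51.4 = (129440 + E) / 576894 × 100
⇒ 167100

Aged 65 and over: 167100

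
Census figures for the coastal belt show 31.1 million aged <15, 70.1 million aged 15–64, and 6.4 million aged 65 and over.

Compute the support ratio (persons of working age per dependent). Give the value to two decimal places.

Support ratio: 1.87

Support ratio = 70.1 / (31.1 + 6.4) = 70.1 / 37.5 = 1.87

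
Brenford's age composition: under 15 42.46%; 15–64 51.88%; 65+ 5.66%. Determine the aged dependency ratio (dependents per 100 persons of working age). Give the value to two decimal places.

Old-age dependency ratio: 10.91

Old-age dependency ratio = 5.66 / 51.88 × 100 = 10.91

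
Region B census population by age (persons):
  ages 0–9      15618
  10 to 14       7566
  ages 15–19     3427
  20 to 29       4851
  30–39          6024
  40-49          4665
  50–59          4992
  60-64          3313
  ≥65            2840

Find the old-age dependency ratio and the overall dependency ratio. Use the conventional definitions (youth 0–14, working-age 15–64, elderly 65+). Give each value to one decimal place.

0–14: 15618 + 7566 = 23184
15–64: 3427 + 4851 + 6024 + 4665 + 4992 + 3313 = 27272
65+: 2840
Old-age dependency ratio = 2840 / 27272 × 100 = 10.4
Total dependency ratio = (23184 + 2840) / 27272 × 100 = 26024 / 27272 × 100 = 95.4

Old-age dependency ratio: 10.4
Total dependency ratio: 95.4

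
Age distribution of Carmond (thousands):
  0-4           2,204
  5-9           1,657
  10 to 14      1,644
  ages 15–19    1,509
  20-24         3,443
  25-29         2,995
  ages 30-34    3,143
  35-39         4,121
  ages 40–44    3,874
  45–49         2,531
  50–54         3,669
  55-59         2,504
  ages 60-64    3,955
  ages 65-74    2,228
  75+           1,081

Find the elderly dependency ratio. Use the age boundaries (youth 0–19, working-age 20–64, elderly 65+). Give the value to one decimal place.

Old-age dependency ratio: 10.9

0–19: 2,204 + 1,657 + 1,644 + 1,509 = 7,014
20–64: 3,443 + 2,995 + 3,143 + 4,121 + 3,874 + 2,531 + 3,669 + 2,504 + 3,955 = 30,235
65+: 2,228 + 1,081 = 3,309
Old-age dependency ratio = 3,309 / 30,235 × 100 = 10.9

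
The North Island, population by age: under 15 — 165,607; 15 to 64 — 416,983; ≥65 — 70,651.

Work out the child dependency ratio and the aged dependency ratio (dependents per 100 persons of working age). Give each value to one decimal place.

Youth dependency ratio: 39.7
Old-age dependency ratio: 16.9

Youth dependency ratio = 165,607 / 416,983 × 100 = 39.7
Old-age dependency ratio = 70,651 / 416,983 × 100 = 16.9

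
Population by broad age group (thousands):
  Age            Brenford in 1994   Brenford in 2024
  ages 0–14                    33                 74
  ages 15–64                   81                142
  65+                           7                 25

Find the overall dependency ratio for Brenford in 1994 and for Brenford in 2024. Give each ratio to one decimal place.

Brenford in 1994: 49.4
Brenford in 2024: 69.7

Brenford in 1994: (33 + 7) / 81 × 100 = 40 / 81 × 100 = 49.4
Brenford in 2024: (74 + 25) / 142 × 100 = 99 / 142 × 100 = 69.7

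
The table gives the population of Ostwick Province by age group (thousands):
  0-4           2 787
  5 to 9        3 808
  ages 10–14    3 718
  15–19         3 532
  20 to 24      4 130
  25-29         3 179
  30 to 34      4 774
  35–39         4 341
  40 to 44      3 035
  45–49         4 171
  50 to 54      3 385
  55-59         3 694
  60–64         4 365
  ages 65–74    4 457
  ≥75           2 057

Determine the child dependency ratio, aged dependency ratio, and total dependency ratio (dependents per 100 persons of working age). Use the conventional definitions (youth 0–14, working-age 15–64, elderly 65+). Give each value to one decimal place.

Youth dependency ratio: 26.7
Old-age dependency ratio: 16.9
Total dependency ratio: 43.6

0–14: 2 787 + 3 808 + 3 718 = 10 313
15–64: 3 532 + 4 130 + 3 179 + 4 774 + 4 341 + 3 035 + 4 171 + 3 385 + 3 694 + 4 365 = 38 606
65+: 4 457 + 2 057 = 6 514
Youth dependency ratio = 10 313 / 38 606 × 100 = 26.7
Old-age dependency ratio = 6 514 / 38 606 × 100 = 16.9
Total dependency ratio = (10 313 + 6 514) / 38 606 × 100 = 16 827 / 38 606 × 100 = 43.6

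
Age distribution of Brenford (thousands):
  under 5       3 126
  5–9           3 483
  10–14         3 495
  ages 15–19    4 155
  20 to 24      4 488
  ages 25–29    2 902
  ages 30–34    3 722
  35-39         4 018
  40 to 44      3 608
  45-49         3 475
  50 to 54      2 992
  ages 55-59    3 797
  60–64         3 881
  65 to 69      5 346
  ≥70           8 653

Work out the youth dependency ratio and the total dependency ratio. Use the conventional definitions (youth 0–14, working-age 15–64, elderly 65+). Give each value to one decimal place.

Youth dependency ratio: 27.3
Total dependency ratio: 65.1

0–14: 3 126 + 3 483 + 3 495 = 10 104
15–64: 4 155 + 4 488 + 2 902 + 3 722 + 4 018 + 3 608 + 3 475 + 2 992 + 3 797 + 3 881 = 37 038
65+: 5 346 + 8 653 = 13 999
Youth dependency ratio = 10 104 / 37 038 × 100 = 27.3
Total dependency ratio = (10 104 + 13 999) / 37 038 × 100 = 24 103 / 37 038 × 100 = 65.1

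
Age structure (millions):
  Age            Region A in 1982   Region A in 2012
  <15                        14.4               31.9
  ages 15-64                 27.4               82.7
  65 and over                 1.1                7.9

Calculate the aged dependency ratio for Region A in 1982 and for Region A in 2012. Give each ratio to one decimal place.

Region A in 1982: 4.0
Region A in 2012: 9.6

Region A in 1982: 1.1 / 27.4 × 100 = 4.0
Region A in 2012: 7.9 / 82.7 × 100 = 9.6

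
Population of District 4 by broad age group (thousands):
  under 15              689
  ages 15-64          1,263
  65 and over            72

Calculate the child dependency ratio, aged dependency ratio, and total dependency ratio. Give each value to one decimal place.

Youth dependency ratio: 54.6
Old-age dependency ratio: 5.7
Total dependency ratio: 60.3

Youth dependency ratio = 689 / 1,263 × 100 = 54.6
Old-age dependency ratio = 72 / 1,263 × 100 = 5.7
Total dependency ratio = (689 + 72) / 1,263 × 100 = 761 / 1,263 × 100 = 60.3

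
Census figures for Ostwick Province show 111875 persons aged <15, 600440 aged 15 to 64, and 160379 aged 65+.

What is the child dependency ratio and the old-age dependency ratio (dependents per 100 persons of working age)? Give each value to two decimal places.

Youth dependency ratio: 18.63
Old-age dependency ratio: 26.71

Youth dependency ratio = 111875 / 600440 × 100 = 18.63
Old-age dependency ratio = 160379 / 600440 × 100 = 26.71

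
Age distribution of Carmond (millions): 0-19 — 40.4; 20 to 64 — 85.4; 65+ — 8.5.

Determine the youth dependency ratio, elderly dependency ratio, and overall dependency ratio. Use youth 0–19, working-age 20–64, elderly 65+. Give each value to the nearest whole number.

Youth dependency ratio: 47
Old-age dependency ratio: 10
Total dependency ratio: 57

Youth dependency ratio = 40.4 / 85.4 × 100 = 47
Old-age dependency ratio = 8.5 / 85.4 × 100 = 10
Total dependency ratio = (40.4 + 8.5) / 85.4 × 100 = 48.9 / 85.4 × 100 = 57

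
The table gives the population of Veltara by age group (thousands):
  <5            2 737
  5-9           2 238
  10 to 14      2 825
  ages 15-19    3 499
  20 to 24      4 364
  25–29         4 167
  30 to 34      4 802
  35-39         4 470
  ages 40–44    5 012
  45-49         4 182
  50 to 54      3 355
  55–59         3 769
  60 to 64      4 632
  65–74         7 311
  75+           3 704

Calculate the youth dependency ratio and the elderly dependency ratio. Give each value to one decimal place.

Youth dependency ratio: 18.5
Old-age dependency ratio: 26.1

0–14: 2 737 + 2 238 + 2 825 = 7 800
15–64: 3 499 + 4 364 + 4 167 + 4 802 + 4 470 + 5 012 + 4 182 + 3 355 + 3 769 + 4 632 = 42 252
65+: 7 311 + 3 704 = 11 015
Youth dependency ratio = 7 800 / 42 252 × 100 = 18.5
Old-age dependency ratio = 11 015 / 42 252 × 100 = 26.1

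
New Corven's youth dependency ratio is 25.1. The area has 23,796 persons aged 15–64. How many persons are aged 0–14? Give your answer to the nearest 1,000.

Youth dependency ratio = youth / working-age × 100
25.1 = Y / 23,796 × 100
⇒ 6,000

Aged 0–14: 6,000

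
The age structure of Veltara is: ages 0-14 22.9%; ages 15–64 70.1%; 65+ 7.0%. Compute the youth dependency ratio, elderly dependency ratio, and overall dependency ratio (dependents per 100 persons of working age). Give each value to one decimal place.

Youth dependency ratio = 22.9 / 70.1 × 100 = 32.7
Old-age dependency ratio = 7.0 / 70.1 × 100 = 10.0
Total dependency ratio = (22.9 + 7.0) / 70.1 × 100 = 29.9 / 70.1 × 100 = 42.7

Youth dependency ratio: 32.7
Old-age dependency ratio: 10.0
Total dependency ratio: 42.7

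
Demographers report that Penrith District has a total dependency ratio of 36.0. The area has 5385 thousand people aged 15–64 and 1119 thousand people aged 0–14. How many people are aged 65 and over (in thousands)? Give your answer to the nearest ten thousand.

Total dependency ratio = (youth + elderly) / working-age × 100
36.0 = (1119 + E) / 5385 × 100
⇒ 820

Aged 65 and over: 820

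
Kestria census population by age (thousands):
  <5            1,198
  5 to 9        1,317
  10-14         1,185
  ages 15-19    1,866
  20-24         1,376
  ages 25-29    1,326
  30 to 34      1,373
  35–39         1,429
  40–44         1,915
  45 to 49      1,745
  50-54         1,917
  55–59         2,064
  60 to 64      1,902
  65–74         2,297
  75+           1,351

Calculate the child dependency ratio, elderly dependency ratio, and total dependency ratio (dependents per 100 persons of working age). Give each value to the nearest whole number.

Youth dependency ratio: 22
Old-age dependency ratio: 22
Total dependency ratio: 43

0–14: 1,198 + 1,317 + 1,185 = 3,700
15–64: 1,866 + 1,376 + 1,326 + 1,373 + 1,429 + 1,915 + 1,745 + 1,917 + 2,064 + 1,902 = 16,913
65+: 2,297 + 1,351 = 3,648
Youth dependency ratio = 3,700 / 16,913 × 100 = 22
Old-age dependency ratio = 3,648 / 16,913 × 100 = 22
Total dependency ratio = (3,700 + 3,648) / 16,913 × 100 = 7,348 / 16,913 × 100 = 43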